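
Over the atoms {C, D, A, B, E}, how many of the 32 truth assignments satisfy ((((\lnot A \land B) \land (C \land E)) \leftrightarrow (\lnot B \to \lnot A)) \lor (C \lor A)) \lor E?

28

Initial set: {(((((\lnot A \land B) \land (C \land E)) \leftrightarrow (\lnot B \to \lnot A)) \lor (C \lor A)) \lor E)}.
(((((\lnot A \land B) \land (C \land E)) \leftrightarrow (\lnot B \to \lnot A)) \lor (C \lor A)) \lor E): β-rule — branch into ((((\lnot A \land B) \land (C \land E)) \leftrightarrow (\lnot B \to \lnot A)) \lor (C \lor A))  //  E.
  branch 1 (add ((((\lnot A \land B) \land (C \land E)) \leftrightarrow (\lnot B \to \lnot A)) \lor (C \lor A))):
    ((((\lnot A \land B) \land (C \land E)) \leftrightarrow (\lnot B \to \lnot A)) \lor (C \lor A)): β-rule — branch into (((\lnot A \land B) \land (C \land E)) \leftrightarrow (\lnot B \to \lnot A))  //  (C \lor A).
      branch 1.1 (add (((\lnot A \land B) \land (C \land E)) \leftrightarrow (\lnot B \to \lnot A))):
        (((\lnot A \land B) \land (C \land E)) \leftrightarrow (\lnot B \to \lnot A)): β-rule — branch into ((\lnot A \land B) \land (C \land E)), (\lnot B \to \lnot A)  //  \lnot ((\lnot A \land B) \land (C \land E)), \lnot (\lnot B \to \lnot A).
          branch 1.1.1 (add ((\lnot A \land B) \land (C \land E)), (\lnot B \to \lnot A)):
            ((\lnot A \land B) \land (C \land E)): α-rule — add (\lnot A \land B), (C \land E).
            (\lnot A \land B): α-rule — add \lnot A, B.
            (C \land E): α-rule — add C, E.
            (\lnot B \to \lnot A): β-rule — branch into \lnot \lnot B  //  \lnot A.
              branch 1.1.1.1 (add \lnot \lnot B):
                ○ open, literals {A=false, B=true, C=true, E=true}.
              branch 1.1.1.2 (add \lnot A):
                ○ open, literals {A=false, B=true, C=true, E=true}.
          branch 1.1.2 (add \lnot ((\lnot A \land B) \land (C \land E)), \lnot (\lnot B \to \lnot A)):
            \lnot (\lnot B \to \lnot A): α-rule — add \lnot B, \lnot \lnot A.
            \lnot ((\lnot A \land B) \land (C \land E)): β-rule — branch into \lnot (\lnot A \land B)  //  \lnot (C \land E).
              branch 1.1.2.1 (add \lnot (\lnot A \land B)):
                \lnot (\lnot A \land B): β-rule — branch into \lnot \lnot A  //  \lnot B.
                  branch 1.1.2.1.1 (add \lnot \lnot A):
                    ○ open, literals {A=true, B=false}.
                  branch 1.1.2.1.2 (add \lnot B):
                    ○ open, literals {A=true, B=false}.
              branch 1.1.2.2 (add \lnot (C \land E)):
                \lnot (C \land E): β-rule — branch into \lnot C  //  \lnot E.
                  branch 1.1.2.2.1 (add \lnot C):
                    ○ open, literals {A=true, B=false, C=false}.
                  branch 1.1.2.2.2 (add \lnot E):
                    ○ open, literals {A=true, B=false, E=false}.
      branch 1.2 (add (C \lor A)):
        (C \lor A): β-rule — branch into C  //  A.
          branch 1.2.1 (add C):
            ○ open, literals {C=true}.
          branch 1.2.2 (add A):
            ○ open, literals {A=true}.
  branch 2 (add E):
    ○ open, literals {E=true}.
0 branches closed, 9 open.
Each open branch fixes some atoms; the unmentioned ones are free. Counting distinct full assignments: branch {A=false, B=true, C=true, E=true} (D) contributes 2 new; branch {A=false, B=true, C=true, E=true} (D) contributes 0 new; branch {A=true, B=false} (C, D, E) contributes 8 new; branch {A=true, B=false} (C, D, E) contributes 0 new; branch {A=true, B=false, C=false} (D, E) contributes 0 new; branch {A=true, B=false, E=false} (C, D) contributes 0 new; branch {C=true} (D, A, B, E) contributes 10 new; branch {A=true} (C, D, B, E) contributes 4 new; branch {E=true} (C, D, A, B) contributes 4 new. Total: 28.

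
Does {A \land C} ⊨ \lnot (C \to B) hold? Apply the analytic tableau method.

No

Initial set: {T (A \land C); F \lnot (C \to B)}.
T (A \land C): α-rule — add T A, T C.
F \lnot (C \to B): β-rule — branch into F C  //  T B.
  branch 1 (add F C):
    × closes — contains both C and \lnot C.
  branch 2 (add T B):
    ○ open, literals {A=true, B=true, C=true}.
1 branch closed, 1 open.
An open branch gives a countermodel: A=true, B=true, C=true (unmentioned atoms arbitrary); the premises hold there but the conclusion fails.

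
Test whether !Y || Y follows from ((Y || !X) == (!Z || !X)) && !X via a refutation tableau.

Yes

Initial set: {T (((Y || !X) == (!Z || !X)) && !X); F (!Y || Y)}.
T (((Y || !X) == (!Z || !X)) && !X): α-rule — add T ((Y || !X) == (!Z || !X)), T !X.
F (!Y || Y): α-rule — add F !Y, F Y.
× closes — contains both Y and !Y.
All 1 branch closes.
Every branch closed, so the premises entail the conclusion.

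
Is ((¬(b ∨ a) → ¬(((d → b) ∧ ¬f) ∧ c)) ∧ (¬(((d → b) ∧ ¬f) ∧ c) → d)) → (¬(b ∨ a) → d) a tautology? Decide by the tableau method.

Assume the negation and expand:
Initial set: {¬(((¬(b ∨ a) → ¬(((d → b) ∧ ¬f) ∧ c)) ∧ (¬(((d → b) ∧ ¬f) ∧ c) → d)) → (¬(b ∨ a) → d))}.
¬(((¬(b ∨ a) → ¬(((d → b) ∧ ¬f) ∧ c)) ∧ (¬(((d → b) ∧ ¬f) ∧ c) → d)) → (¬(b ∨ a) → d)): α-rule — add ((¬(b ∨ a) → ¬(((d → b) ∧ ¬f) ∧ c)) ∧ (¬(((d → b) ∧ ¬f) ∧ c) → d)), ¬(¬(b ∨ a) → d).
((¬(b ∨ a) → ¬(((d → b) ∧ ¬f) ∧ c)) ∧ (¬(((d → b) ∧ ¬f) ∧ c) → d)): α-rule — add (¬(b ∨ a) → ¬(((d → b) ∧ ¬f) ∧ c)), (¬(((d → b) ∧ ¬f) ∧ c) → d).
¬(¬(b ∨ a) → d): α-rule — add ¬(b ∨ a), ¬d.
¬(b ∨ a): α-rule — add ¬b, ¬a.
(¬(b ∨ a) → ¬(((d → b) ∧ ¬f) ∧ c)): β-rule — branch into ¬¬(b ∨ a)  //  ¬(((d → b) ∧ ¬f) ∧ c).
  branch 1 (add ¬¬(b ∨ a)):
    (¬(((d → b) ∧ ¬f) ∧ c) → d): β-rule — branch into ¬¬(((d → b) ∧ ¬f) ∧ c)  //  d.
      branch 1.1 (add ¬¬(((d → b) ∧ ¬f) ∧ c)):
        ¬¬(((d → b) ∧ ¬f) ∧ c): α-rule — add ((d → b) ∧ ¬f), c.
        ((d → b) ∧ ¬f): α-rule — add (d → b), ¬f.
        ¬¬(b ∨ a): β-rule — branch into b  //  a.
          branch 1.1.1 (add b):
            × closes — contains both b and ¬b.
          branch 1.1.2 (add a):
            × closes — contains both a and ¬a.
      branch 1.2 (add d):
        × closes — contains both d and ¬d.
  branch 2 (add ¬(((d → b) ∧ ¬f) ∧ c)):
    (¬(((d → b) ∧ ¬f) ∧ c) → d): β-rule — branch into ¬¬(((d → b) ∧ ¬f) ∧ c)  //  d.
      branch 2.1 (add ¬¬(((d → b) ∧ ¬f) ∧ c)):
        ¬¬(((d → b) ∧ ¬f) ∧ c): α-rule — add ((d → b) ∧ ¬f), c.
        ((d → b) ∧ ¬f): α-rule — add (d → b), ¬f.
        ¬(((d → b) ∧ ¬f) ∧ c): β-rule — branch into ¬((d → b) ∧ ¬f)  //  ¬c.
          branch 2.1.1 (add ¬((d → b) ∧ ¬f)):
            (d → b): β-rule — branch into ¬d  //  b.
              branch 2.1.1.1 (add ¬d):
                ¬((d → b) ∧ ¬f): β-rule — branch into ¬(d → b)  //  ¬¬f.
                  branch 2.1.1.1.1 (add ¬(d → b)):
                    ¬(d → b): α-rule — add d, ¬b.
                    × closes — contains both d and ¬d.
                  branch 2.1.1.1.2 (add ¬¬f):
                    × closes — contains both f and ¬f.
              branch 2.1.1.2 (add b):
                × closes — contains both b and ¬b.
          branch 2.1.2 (add ¬c):
            × closes — contains both c and ¬c.
      branch 2.2 (add d):
        × closes — contains both d and ¬d.
All 8 branches close.
Every branch closed, so the negation is unsatisfiable and the formula is valid.

Valid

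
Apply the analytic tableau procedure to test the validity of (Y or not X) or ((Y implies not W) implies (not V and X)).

Not valid

Assume the negation and expand:
Initial set: {not ((Y or not X) or ((Y implies not W) implies (not V and X)))}.
not ((Y or not X) or ((Y implies not W) implies (not V and X))): α-rule — add not (Y or not X), not ((Y implies not W) implies (not V and X)).
not (Y or not X): α-rule — add not Y, not not X.
not ((Y implies not W) implies (not V and X)): α-rule — add (Y implies not W), not (not V and X).
(Y implies not W): β-rule — branch into not Y  //  not W.
  branch 1 (add not Y):
    not (not V and X): β-rule — branch into not not V  //  not X.
      branch 1.1 (add not not V):
        ○ open, literals {V=1, X=1, Y=0}.
      branch 1.2 (add not X):
        × closes — contains both X and not X.
  branch 2 (add not W):
    not (not V and X): β-rule — branch into not not V  //  not X.
      branch 2.1 (add not not V):
        ○ open, literals {V=1, W=0, X=1, Y=0}.
      branch 2.2 (add not X):
        × closes — contains both X and not X.
2 branches closed, 2 open.
An open branch gives a countermodel: V=1, X=1, Y=0 (unmentioned atoms arbitrary); under it the original formula is false.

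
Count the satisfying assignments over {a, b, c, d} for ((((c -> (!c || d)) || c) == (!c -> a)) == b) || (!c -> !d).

Initial set: {(((((c -> (!c || d)) || c) == (!c -> a)) == b) || (!c -> !d))}.
(((((c -> (!c || d)) || c) == (!c -> a)) == b) || (!c -> !d)): β-rule — branch into ((((c -> (!c || d)) || c) == (!c -> a)) == b)  //  (!c -> !d).
  branch 1 (add ((((c -> (!c || d)) || c) == (!c -> a)) == b)):
    ((((c -> (!c || d)) || c) == (!c -> a)) == b): β-rule — branch into (((c -> (!c || d)) || c) == (!c -> a)), b  //  !(((c -> (!c || d)) || c) == (!c -> a)), !b.
      branch 1.1 (add (((c -> (!c || d)) || c) == (!c -> a)), b):
        (((c -> (!c || d)) || c) == (!c -> a)): β-rule — branch into ((c -> (!c || d)) || c), (!c -> a)  //  !((c -> (!c || d)) || c), !(!c -> a).
          branch 1.1.1 (add ((c -> (!c || d)) || c), (!c -> a)):
            ((c -> (!c || d)) || c): β-rule — branch into (c -> (!c || d))  //  c.
              branch 1.1.1.1 (add (c -> (!c || d))):
                (!c -> a): β-rule — branch into !!c  //  a.
                  branch 1.1.1.1.1 (add !!c):
                    (c -> (!c || d)): β-rule — branch into !c  //  (!c || d).
                      branch 1.1.1.1.1.1 (add !c):
                        × closes — contains both c and !c.
                      branch 1.1.1.1.1.2 (add (!c || d)):
                        (!c || d): β-rule — branch into !c  //  d.
                          branch 1.1.1.1.1.2.1 (add !c):
                            × closes — contains both c and !c.
                          branch 1.1.1.1.1.2.2 (add d):
                            ○ open, literals {b=T, c=T, d=T}.
                  branch 1.1.1.1.2 (add a):
                    (c -> (!c || d)): β-rule — branch into !c  //  (!c || d).
                      branch 1.1.1.1.2.1 (add !c):
                        ○ open, literals {a=T, b=T, c=F}.
                      branch 1.1.1.1.2.2 (add (!c || d)):
                        (!c || d): β-rule — branch into !c  //  d.
                          branch 1.1.1.1.2.2.1 (add !c):
                            ○ open, literals {a=T, b=T, c=F}.
                          branch 1.1.1.1.2.2.2 (add d):
                            ○ open, literals {a=T, b=T, d=T}.
              branch 1.1.1.2 (add c):
                (!c -> a): β-rule — branch into !!c  //  a.
                  branch 1.1.1.2.1 (add !!c):
                    ○ open, literals {b=T, c=T}.
                  branch 1.1.1.2.2 (add a):
                    ○ open, literals {a=T, b=T, c=T}.
          branch 1.1.2 (add !((c -> (!c || d)) || c), !(!c -> a)):
            !((c -> (!c || d)) || c): α-rule — add !(c -> (!c || d)), !c.
            !(!c -> a): α-rule — add !c, !a.
            !(c -> (!c || d)): α-rule — add c, !(!c || d).
            × closes — contains both c and !c.
      branch 1.2 (add !(((c -> (!c || d)) || c) == (!c -> a)), !b):
        !(((c -> (!c || d)) || c) == (!c -> a)): β-rule — branch into ((c -> (!c || d)) || c), !(!c -> a)  //  !((c -> (!c || d)) || c), (!c -> a).
          branch 1.2.1 (add ((c -> (!c || d)) || c), !(!c -> a)):
            !(!c -> a): α-rule — add !c, !a.
            ((c -> (!c || d)) || c): β-rule — branch into (c -> (!c || d))  //  c.
              branch 1.2.1.1 (add (c -> (!c || d))):
                (c -> (!c || d)): β-rule — branch into !c  //  (!c || d).
                  branch 1.2.1.1.1 (add !c):
                    ○ open, literals {a=F, b=F, c=F}.
                  branch 1.2.1.1.2 (add (!c || d)):
                    (!c || d): β-rule — branch into !c  //  d.
                      branch 1.2.1.1.2.1 (add !c):
                        ○ open, literals {a=F, b=F, c=F}.
                      branch 1.2.1.1.2.2 (add d):
                        ○ open, literals {a=F, b=F, c=F, d=T}.
              branch 1.2.1.2 (add c):
                × closes — contains both c and !c.
          branch 1.2.2 (add !((c -> (!c || d)) || c), (!c -> a)):
            !((c -> (!c || d)) || c): α-rule — add !(c -> (!c || d)), !c.
            !(c -> (!c || d)): α-rule — add c, !(!c || d).
            × closes — contains both c and !c.
  branch 2 (add (!c -> !d)):
    (!c -> !d): β-rule — branch into !!c  //  !d.
      branch 2.1 (add !!c):
        ○ open, literals {c=T}.
      branch 2.2 (add !d):
        ○ open, literals {d=F}.
5 branches closed, 11 open.
Each open branch fixes some atoms; the unmentioned ones are free. Counting distinct full assignments: branch {b=T, c=T, d=T} (a) contributes 2 new; branch {a=T, b=T, c=F} (d) contributes 2 new; branch {a=T, b=T, c=F} (d) contributes 0 new; branch {a=T, b=T, d=T} (c) contributes 0 new; branch {b=T, c=T} (a, d) contributes 2 new; branch {a=T, b=T, c=T} (d) contributes 0 new; branch {a=F, b=F, c=F} (d) contributes 2 new; branch {a=F, b=F, c=F} (d) contributes 0 new; branch {a=F, b=F, c=F, d=T} (none free) contributes 0 new; branch {c=T} (a, b, d) contributes 4 new; branch {d=F} (a, b, c) contributes 2 new. Total: 14.

14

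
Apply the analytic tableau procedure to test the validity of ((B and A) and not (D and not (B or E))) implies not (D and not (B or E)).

Valid

Assume the negation and expand:
Initial set: {not (((B and A) and not (D and not (B or E))) implies not (D and not (B or E)))}.
not (((B and A) and not (D and not (B or E))) implies not (D and not (B or E))): α-rule — add ((B and A) and not (D and not (B or E))), not not (D and not (B or E)).
((B and A) and not (D and not (B or E))): α-rule — add (B and A), not (D and not (B or E)).
not not (D and not (B or E)): α-rule — add D, not (B or E).
(B and A): α-rule — add B, A.
not (B or E): α-rule — add not B, not E.
× closes — contains both B and not B.
All 1 branch closes.
Every branch closed, so the negation is unsatisfiable and the formula is valid.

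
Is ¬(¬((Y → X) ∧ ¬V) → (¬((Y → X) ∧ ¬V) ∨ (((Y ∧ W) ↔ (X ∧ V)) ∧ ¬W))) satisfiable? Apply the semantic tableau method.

Initial set: {T ¬(¬((Y → X) ∧ ¬V) → (¬((Y → X) ∧ ¬V) ∨ (((Y ∧ W) ↔ (X ∧ V)) ∧ ¬W)))}.
T ¬(¬((Y → X) ∧ ¬V) → (¬((Y → X) ∧ ¬V) ∨ (((Y ∧ W) ↔ (X ∧ V)) ∧ ¬W))): α-rule — add T ¬((Y → X) ∧ ¬V), F (¬((Y → X) ∧ ¬V) ∨ (((Y ∧ W) ↔ (X ∧ V)) ∧ ¬W)).
F (¬((Y → X) ∧ ¬V) ∨ (((Y ∧ W) ↔ (X ∧ V)) ∧ ¬W)): α-rule — add F ¬((Y → X) ∧ ¬V), F (((Y ∧ W) ↔ (X ∧ V)) ∧ ¬W).
F ¬((Y → X) ∧ ¬V): α-rule — add T (Y → X), T ¬V.
T ¬((Y → X) ∧ ¬V): β-rule — branch into F (Y → X)  //  F ¬V.
  branch 1 (add F (Y → X)):
    F (Y → X): α-rule — add T Y, F X.
    F (((Y ∧ W) ↔ (X ∧ V)) ∧ ¬W): β-rule — branch into F ((Y ∧ W) ↔ (X ∧ V))  //  F ¬W.
      branch 1.1 (add F ((Y ∧ W) ↔ (X ∧ V))):
        T (Y → X): β-rule — branch into F Y  //  T X.
          branch 1.1.1 (add F Y):
            × closes — contains both Y and ¬Y.
          branch 1.1.2 (add T X):
            × closes — contains both X and ¬X.
      branch 1.2 (add F ¬W):
        T (Y → X): β-rule — branch into F Y  //  T X.
          branch 1.2.1 (add F Y):
            × closes — contains both Y and ¬Y.
          branch 1.2.2 (add T X):
            × closes — contains both X and ¬X.
  branch 2 (add F ¬V):
    × closes — contains both V and ¬V.
All 5 branches close.
Every branch closed; the formula is unsatisfiable.

Unsatisfiable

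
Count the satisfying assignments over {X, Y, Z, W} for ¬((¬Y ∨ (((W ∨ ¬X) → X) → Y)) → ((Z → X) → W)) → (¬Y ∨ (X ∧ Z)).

14

Initial set: {(¬((¬Y ∨ (((W ∨ ¬X) → X) → Y)) → ((Z → X) → W)) → (¬Y ∨ (X ∧ Z)))}.
(¬((¬Y ∨ (((W ∨ ¬X) → X) → Y)) → ((Z → X) → W)) → (¬Y ∨ (X ∧ Z))): β-rule — branch into ¬¬((¬Y ∨ (((W ∨ ¬X) → X) → Y)) → ((Z → X) → W))  //  (¬Y ∨ (X ∧ Z)).
  branch 1 (add ¬¬((¬Y ∨ (((W ∨ ¬X) → X) → Y)) → ((Z → X) → W))):
    ¬¬((¬Y ∨ (((W ∨ ¬X) → X) → Y)) → ((Z → X) → W)): β-rule — branch into ¬(¬Y ∨ (((W ∨ ¬X) → X) → Y))  //  ((Z → X) → W).
      branch 1.1 (add ¬(¬Y ∨ (((W ∨ ¬X) → X) → Y))):
        ¬(¬Y ∨ (((W ∨ ¬X) → X) → Y)): α-rule — add ¬¬Y, ¬(((W ∨ ¬X) → X) → Y).
        ¬(((W ∨ ¬X) → X) → Y): α-rule — add ((W ∨ ¬X) → X), ¬Y.
        × closes — contains both Y and ¬Y.
      branch 1.2 (add ((Z → X) → W)):
        ((Z → X) → W): β-rule — branch into ¬(Z → X)  //  W.
          branch 1.2.1 (add ¬(Z → X)):
            ¬(Z → X): α-rule — add Z, ¬X.
            ○ open, literals {X=false, Z=true}.
          branch 1.2.2 (add W):
            ○ open, literals {W=true}.
  branch 2 (add (¬Y ∨ (X ∧ Z))):
    (¬Y ∨ (X ∧ Z)): β-rule — branch into ¬Y  //  (X ∧ Z).
      branch 2.1 (add ¬Y):
        ○ open, literals {Y=false}.
      branch 2.2 (add (X ∧ Z)):
        (X ∧ Z): α-rule — add X, Z.
        ○ open, literals {X=true, Z=true}.
1 branch closed, 4 open.
Each open branch fixes some atoms; the unmentioned ones are free. Counting distinct full assignments: branch {X=false, Z=true} (Y, W) contributes 4 new; branch {W=true} (X, Y, Z) contributes 6 new; branch {Y=false} (X, Z, W) contributes 3 new; branch {X=true, Z=true} (Y, W) contributes 1 new. Total: 14.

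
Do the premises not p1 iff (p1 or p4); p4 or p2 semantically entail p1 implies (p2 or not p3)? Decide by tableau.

Yes

Initial set: {T (not p1 iff (p1 or p4)); T (p4 or p2); F (p1 implies (p2 or not p3))}.
F (p1 implies (p2 or not p3)): α-rule — add T p1, F (p2 or not p3).
F (p2 or not p3): α-rule — add F p2, F not p3.
T (not p1 iff (p1 or p4)): β-rule — branch into T not p1, T (p1 or p4)  //  F not p1, F (p1 or p4).
  branch 1 (add T not p1, T (p1 or p4)):
    × closes — contains both p1 and not p1.
  branch 2 (add F not p1, F (p1 or p4)):
    F (p1 or p4): α-rule — add F p1, F p4.
    × closes — contains both p1 and not p1.
All 2 branches close.
Every branch closed, so the premises entail the conclusion.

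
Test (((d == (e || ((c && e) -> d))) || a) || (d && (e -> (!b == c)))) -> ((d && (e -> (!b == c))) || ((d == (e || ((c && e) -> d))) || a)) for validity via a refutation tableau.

Assume the negation and expand:
Initial set: {!((((d == (e || ((c && e) -> d))) || a) || (d && (e -> (!b == c)))) -> ((d && (e -> (!b == c))) || ((d == (e || ((c && e) -> d))) || a)))}.
!((((d == (e || ((c && e) -> d))) || a) || (d && (e -> (!b == c)))) -> ((d && (e -> (!b == c))) || ((d == (e || ((c && e) -> d))) || a))): α-rule — add (((d == (e || ((c && e) -> d))) || a) || (d && (e -> (!b == c)))), !((d && (e -> (!b == c))) || ((d == (e || ((c && e) -> d))) || a)).
!((d && (e -> (!b == c))) || ((d == (e || ((c && e) -> d))) || a)): α-rule — add !(d && (e -> (!b == c))), !((d == (e || ((c && e) -> d))) || a).
!((d == (e || ((c && e) -> d))) || a): α-rule — add !(d == (e || ((c && e) -> d))), !a.
(((d == (e || ((c && e) -> d))) || a) || (d && (e -> (!b == c)))): β-rule — branch into ((d == (e || ((c && e) -> d))) || a)  //  (d && (e -> (!b == c))).
  branch 1 (add ((d == (e || ((c && e) -> d))) || a)):
    !(d && (e -> (!b == c))): β-rule — branch into !d  //  !(e -> (!b == c)).
      branch 1.1 (add !d):
        !(d == (e || ((c && e) -> d))): β-rule — branch into d, !(e || ((c && e) -> d))  //  !d, (e || ((c && e) -> d)).
          branch 1.1.1 (add d, !(e || ((c && e) -> d))):
            × closes — contains both d and !d.
          branch 1.1.2 (add !d, (e || ((c && e) -> d))):
            ((d == (e || ((c && e) -> d))) || a): β-rule — branch into (d == (e || ((c && e) -> d)))  //  a.
              branch 1.1.2.1 (add (d == (e || ((c && e) -> d)))):
                (e || ((c && e) -> d)): β-rule — branch into e  //  ((c && e) -> d).
                  branch 1.1.2.1.1 (add e):
                    (d == (e || ((c && e) -> d))): β-rule — branch into d, (e || ((c && e) -> d))  //  !d, !(e || ((c && e) -> d)).
                      branch 1.1.2.1.1.1 (add d, (e || ((c && e) -> d))):
                        × closes — contains both d and !d.
                      branch 1.1.2.1.1.2 (add !d, !(e || ((c && e) -> d))):
                        !(e || ((c && e) -> d)): α-rule — add !e, !((c && e) -> d).
                        × closes — contains both e and !e.
                  branch 1.1.2.1.2 (add ((c && e) -> d)):
                    (d == (e || ((c && e) -> d))): β-rule — branch into d, (e || ((c && e) -> d))  //  !d, !(e || ((c && e) -> d)).
                      branch 1.1.2.1.2.1 (add d, (e || ((c && e) -> d))):
                        × closes — contains both d and !d.
                      branch 1.1.2.1.2.2 (add !d, !(e || ((c && e) -> d))):
                        !(e || ((c && e) -> d)): α-rule — add !e, !((c && e) -> d).
                        !((c && e) -> d): α-rule — add (c && e), !d.
                        (c && e): α-rule — add c, e.
                        × closes — contains both e and !e.
              branch 1.1.2.2 (add a):
                × closes — contains both a and !a.
      branch 1.2 (add !(e -> (!b == c))):
        !(e -> (!b == c)): α-rule — add e, !(!b == c).
        !(d == (e || ((c && e) -> d))): β-rule — branch into d, !(e || ((c && e) -> d))  //  !d, (e || ((c && e) -> d)).
          branch 1.2.1 (add d, !(e || ((c && e) -> d))):
            !(e || ((c && e) -> d)): α-rule — add !e, !((c && e) -> d).
            × closes — contains both e and !e.
          branch 1.2.2 (add !d, (e || ((c && e) -> d))):
            ((d == (e || ((c && e) -> d))) || a): β-rule — branch into (d == (e || ((c && e) -> d)))  //  a.
              branch 1.2.2.1 (add (d == (e || ((c && e) -> d)))):
                !(!b == c): β-rule — branch into !b, !c  //  !!b, c.
                  branch 1.2.2.1.1 (add !b, !c):
                    (e || ((c && e) -> d)): β-rule — branch into e  //  ((c && e) -> d).
                      branch 1.2.2.1.1.1 (add e):
                        (d == (e || ((c && e) -> d))): β-rule — branch into d, (e || ((c && e) -> d))  //  !d, !(e || ((c && e) -> d)).
                          branch 1.2.2.1.1.1.1 (add d, (e || ((c && e) -> d))):
                            × closes — contains both d and !d.
                          branch 1.2.2.1.1.1.2 (add !d, !(e || ((c && e) -> d))):
                            !(e || ((c && e) -> d)): α-rule — add !e, !((c && e) -> d).
                            × closes — contains both e and !e.
                      branch 1.2.2.1.1.2 (add ((c && e) -> d)):
                        (d == (e || ((c && e) -> d))): β-rule — branch into d, (e || ((c && e) -> d))  //  !d, !(e || ((c && e) -> d)).
                          branch 1.2.2.1.1.2.1 (add d, (e || ((c && e) -> d))):
                            × closes — contains both d and !d.
                          branch 1.2.2.1.1.2.2 (add !d, !(e || ((c && e) -> d))):
                            !(e || ((c && e) -> d)): α-rule — add !e, !((c && e) -> d).
                            × closes — contains both e and !e.
                  branch 1.2.2.1.2 (add !!b, c):
                    (e || ((c && e) -> d)): β-rule — branch into e  //  ((c && e) -> d).
                      branch 1.2.2.1.2.1 (add e):
                        (d == (e || ((c && e) -> d))): β-rule — branch into d, (e || ((c && e) -> d))  //  !d, !(e || ((c && e) -> d)).
                          branch 1.2.2.1.2.1.1 (add d, (e || ((c && e) -> d))):
                            × closes — contains both d and !d.
                          branch 1.2.2.1.2.1.2 (add !d, !(e || ((c && e) -> d))):
                            !(e || ((c && e) -> d)): α-rule — add !e, !((c && e) -> d).
                            × closes — contains both e and !e.
                      branch 1.2.2.1.2.2 (add ((c && e) -> d)):
                        (d == (e || ((c && e) -> d))): β-rule — branch into d, (e || ((c && e) -> d))  //  !d, !(e || ((c && e) -> d)).
                          branch 1.2.2.1.2.2.1 (add d, (e || ((c && e) -> d))):
                            × closes — contains both d and !d.
                          branch 1.2.2.1.2.2.2 (add !d, !(e || ((c && e) -> d))):
                            !(e || ((c && e) -> d)): α-rule — add !e, !((c && e) -> d).
                            × closes — contains both e and !e.
              branch 1.2.2.2 (add a):
                × closes — contains both a and !a.
  branch 2 (add (d && (e -> (!b == c)))):
    (d && (e -> (!b == c))): α-rule — add d, (e -> (!b == c)).
    !(d && (e -> (!b == c))): β-rule — branch into !d  //  !(e -> (!b == c)).
      branch 2.1 (add !d):
        × closes — contains both d and !d.
      branch 2.2 (add !(e -> (!b == c))):
        !(e -> (!b == c)): α-rule — add e, !(!b == c).
        !(d == (e || ((c && e) -> d))): β-rule — branch into d, !(e || ((c && e) -> d))  //  !d, (e || ((c && e) -> d)).
          branch 2.2.1 (add d, !(e || ((c && e) -> d))):
            !(e || ((c && e) -> d)): α-rule — add !e, !((c && e) -> d).
            × closes — contains both e and !e.
          branch 2.2.2 (add !d, (e || ((c && e) -> d))):
            × closes — contains both d and !d.
All 19 branches close.
Every branch closed, so the negation is unsatisfiable and the formula is valid.

Valid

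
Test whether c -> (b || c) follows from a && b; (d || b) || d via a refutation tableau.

Initial set: {(a && b); ((d || b) || d); !(c -> (b || c))}.
(a && b): α-rule — add a, b.
!(c -> (b || c)): α-rule — add c, !(b || c).
!(b || c): α-rule — add !b, !c.
× closes — contains both b and !b.
All 1 branch closes.
Every branch closed, so the premises entail the conclusion.

Yes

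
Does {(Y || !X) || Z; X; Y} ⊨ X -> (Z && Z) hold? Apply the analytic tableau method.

No

Initial set: {T ((Y || !X) || Z); T X; T Y; F (X -> (Z && Z))}.
F (X -> (Z && Z)): α-rule — add T X, F (Z && Z).
T ((Y || !X) || Z): β-rule — branch into T (Y || !X)  //  T Z.
  branch 1 (add T (Y || !X)):
    F (Z && Z): β-rule — branch into F Z  //  F Z.
      branch 1.1 (add F Z):
        T (Y || !X): β-rule — branch into T Y  //  T !X.
          branch 1.1.1 (add T Y):
            ○ open, literals {X=T, Y=T, Z=F}.
          branch 1.1.2 (add T !X):
            × closes — contains both X and !X.
      branch 1.2 (add F Z):
        T (Y || !X): β-rule — branch into T Y  //  T !X.
          branch 1.2.1 (add T Y):
            ○ open, literals {X=T, Y=T, Z=F}.
          branch 1.2.2 (add T !X):
            × closes — contains both X and !X.
  branch 2 (add T Z):
    F (Z && Z): β-rule — branch into F Z  //  F Z.
      branch 2.1 (add F Z):
        × closes — contains both Z and !Z.
      branch 2.2 (add F Z):
        × closes — contains both Z and !Z.
4 branches closed, 2 open.
An open branch gives a countermodel: X=T, Y=T, Z=F (unmentioned atoms arbitrary); the premises hold there but the conclusion fails.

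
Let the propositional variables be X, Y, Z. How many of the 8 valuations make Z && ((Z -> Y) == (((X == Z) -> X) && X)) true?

2

Initial set: {(Z && ((Z -> Y) == (((X == Z) -> X) && X)))}.
(Z && ((Z -> Y) == (((X == Z) -> X) && X))): α-rule — add Z, ((Z -> Y) == (((X == Z) -> X) && X)).
((Z -> Y) == (((X == Z) -> X) && X)): β-rule — branch into (Z -> Y), (((X == Z) -> X) && X)  //  !(Z -> Y), !(((X == Z) -> X) && X).
  branch 1 (add (Z -> Y), (((X == Z) -> X) && X)):
    (((X == Z) -> X) && X): α-rule — add ((X == Z) -> X), X.
    (Z -> Y): β-rule — branch into !Z  //  Y.
      branch 1.1 (add !Z):
        × closes — contains both Z and !Z.
      branch 1.2 (add Y):
        ((X == Z) -> X): β-rule — branch into !(X == Z)  //  X.
          branch 1.2.1 (add !(X == Z)):
            !(X == Z): β-rule — branch into X, !Z  //  !X, Z.
              branch 1.2.1.1 (add X, !Z):
                × closes — contains both Z and !Z.
              branch 1.2.1.2 (add !X, Z):
                × closes — contains both X and !X.
          branch 1.2.2 (add X):
            ○ open, literals {X=1, Y=1, Z=1}.
  branch 2 (add !(Z -> Y), !(((X == Z) -> X) && X)):
    !(Z -> Y): α-rule — add Z, !Y.
    !(((X == Z) -> X) && X): β-rule — branch into !((X == Z) -> X)  //  !X.
      branch 2.1 (add !((X == Z) -> X)):
        !((X == Z) -> X): α-rule — add (X == Z), !X.
        (X == Z): β-rule — branch into X, Z  //  !X, !Z.
          branch 2.1.1 (add X, Z):
            × closes — contains both X and !X.
          branch 2.1.2 (add !X, !Z):
            × closes — contains both Z and !Z.
      branch 2.2 (add !X):
        ○ open, literals {X=0, Y=0, Z=1}.
5 branches closed, 2 open.
Each open branch fixes some atoms; the unmentioned ones are free. Counting distinct full assignments: branch {X=1, Y=1, Z=1} (none free) contributes 1 new; branch {X=0, Y=0, Z=1} (none free) contributes 1 new. Total: 2.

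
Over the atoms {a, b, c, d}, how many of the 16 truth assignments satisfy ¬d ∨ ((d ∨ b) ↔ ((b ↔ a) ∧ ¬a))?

Initial set: {(¬d ∨ ((d ∨ b) ↔ ((b ↔ a) ∧ ¬a)))}.
(¬d ∨ ((d ∨ b) ↔ ((b ↔ a) ∧ ¬a))): β-rule — branch into ¬d  //  ((d ∨ b) ↔ ((b ↔ a) ∧ ¬a)).
  branch 1 (add ¬d):
    ○ open, literals {d=false}.
  branch 2 (add ((d ∨ b) ↔ ((b ↔ a) ∧ ¬a))):
    ((d ∨ b) ↔ ((b ↔ a) ∧ ¬a)): β-rule — branch into (d ∨ b), ((b ↔ a) ∧ ¬a)  //  ¬(d ∨ b), ¬((b ↔ a) ∧ ¬a).
      branch 2.1 (add (d ∨ b), ((b ↔ a) ∧ ¬a)):
        ((b ↔ a) ∧ ¬a): α-rule — add (b ↔ a), ¬a.
        (d ∨ b): β-rule — branch into d  //  b.
          branch 2.1.1 (add d):
            (b ↔ a): β-rule — branch into b, a  //  ¬b, ¬a.
              branch 2.1.1.1 (add b, a):
                × closes — contains both a and ¬a.
              branch 2.1.1.2 (add ¬b, ¬a):
                ○ open, literals {a=false, b=false, d=true}.
          branch 2.1.2 (add b):
            (b ↔ a): β-rule — branch into b, a  //  ¬b, ¬a.
              branch 2.1.2.1 (add b, a):
                × closes — contains both a and ¬a.
              branch 2.1.2.2 (add ¬b, ¬a):
                × closes — contains both b and ¬b.
      branch 2.2 (add ¬(d ∨ b), ¬((b ↔ a) ∧ ¬a)):
        ¬(d ∨ b): α-rule — add ¬d, ¬b.
        ¬((b ↔ a) ∧ ¬a): β-rule — branch into ¬(b ↔ a)  //  ¬¬a.
          branch 2.2.1 (add ¬(b ↔ a)):
            ¬(b ↔ a): β-rule — branch into b, ¬a  //  ¬b, a.
              branch 2.2.1.1 (add b, ¬a):
                × closes — contains both b and ¬b.
              branch 2.2.1.2 (add ¬b, a):
                ○ open, literals {a=true, b=false, d=false}.
          branch 2.2.2 (add ¬¬a):
            ○ open, literals {a=true, b=false, d=false}.
4 branches closed, 4 open.
Each open branch fixes some atoms; the unmentioned ones are free. Counting distinct full assignments: branch {d=false} (a, b, c) contributes 8 new; branch {a=false, b=false, d=true} (c) contributes 2 new; branch {a=true, b=false, d=false} (c) contributes 0 new; branch {a=true, b=false, d=false} (c) contributes 0 new. Total: 10.

10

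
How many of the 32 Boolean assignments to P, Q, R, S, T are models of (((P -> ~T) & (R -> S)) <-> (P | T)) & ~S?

6

Initial set: {((((P -> ~T) & (R -> S)) <-> (P | T)) & ~S)}.
((((P -> ~T) & (R -> S)) <-> (P | T)) & ~S): α-rule — add (((P -> ~T) & (R -> S)) <-> (P | T)), ~S.
(((P -> ~T) & (R -> S)) <-> (P | T)): β-rule — branch into ((P -> ~T) & (R -> S)), (P | T)  //  ~((P -> ~T) & (R -> S)), ~(P | T).
  branch 1 (add ((P -> ~T) & (R -> S)), (P | T)):
    ((P -> ~T) & (R -> S)): α-rule — add (P -> ~T), (R -> S).
    (P | T): β-rule — branch into P  //  T.
      branch 1.1 (add P):
        (P -> ~T): β-rule — branch into ~P  //  ~T.
          branch 1.1.1 (add ~P):
            × closes — contains both P and ~P.
          branch 1.1.2 (add ~T):
            (R -> S): β-rule — branch into ~R  //  S.
              branch 1.1.2.1 (add ~R):
                ○ open, literals {P=1, R=0, S=0, T=0}.
              branch 1.1.2.2 (add S):
                × closes — contains both S and ~S.
      branch 1.2 (add T):
        (P -> ~T): β-rule — branch into ~P  //  ~T.
          branch 1.2.1 (add ~P):
            (R -> S): β-rule — branch into ~R  //  S.
              branch 1.2.1.1 (add ~R):
                ○ open, literals {P=0, R=0, S=0, T=1}.
              branch 1.2.1.2 (add S):
                × closes — contains both S and ~S.
          branch 1.2.2 (add ~T):
            × closes — contains both T and ~T.
  branch 2 (add ~((P -> ~T) & (R -> S)), ~(P | T)):
    ~(P | T): α-rule — add ~P, ~T.
    ~((P -> ~T) & (R -> S)): β-rule — branch into ~(P -> ~T)  //  ~(R -> S).
      branch 2.1 (add ~(P -> ~T)):
        ~(P -> ~T): α-rule — add P, ~~T.
        × closes — contains both P and ~P.
      branch 2.2 (add ~(R -> S)):
        ~(R -> S): α-rule — add R, ~S.
        ○ open, literals {P=0, R=1, S=0, T=0}.
5 branches closed, 3 open.
Each open branch fixes some atoms; the unmentioned ones are free. Counting distinct full assignments: branch {P=1, R=0, S=0, T=0} (Q) contributes 2 new; branch {P=0, R=0, S=0, T=1} (Q) contributes 2 new; branch {P=0, R=1, S=0, T=0} (Q) contributes 2 new. Total: 6.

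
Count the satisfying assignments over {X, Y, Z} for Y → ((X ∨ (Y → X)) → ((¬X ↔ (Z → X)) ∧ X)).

Initial set: {(Y → ((X ∨ (Y → X)) → ((¬X ↔ (Z → X)) ∧ X)))}.
(Y → ((X ∨ (Y → X)) → ((¬X ↔ (Z → X)) ∧ X))): β-rule — branch into ¬Y  //  ((X ∨ (Y → X)) → ((¬X ↔ (Z → X)) ∧ X)).
  branch 1 (add ¬Y):
    ○ open, literals {Y=F}.
  branch 2 (add ((X ∨ (Y → X)) → ((¬X ↔ (Z → X)) ∧ X))):
    ((X ∨ (Y → X)) → ((¬X ↔ (Z → X)) ∧ X)): β-rule — branch into ¬(X ∨ (Y → X))  //  ((¬X ↔ (Z → X)) ∧ X).
      branch 2.1 (add ¬(X ∨ (Y → X))):
        ¬(X ∨ (Y → X)): α-rule — add ¬X, ¬(Y → X).
        ¬(Y → X): α-rule — add Y, ¬X.
        ○ open, literals {X=F, Y=T}.
      branch 2.2 (add ((¬X ↔ (Z → X)) ∧ X)):
        ((¬X ↔ (Z → X)) ∧ X): α-rule — add (¬X ↔ (Z → X)), X.
        (¬X ↔ (Z → X)): β-rule — branch into ¬X, (Z → X)  //  ¬¬X, ¬(Z → X).
          branch 2.2.1 (add ¬X, (Z → X)):
            × closes — contains both X and ¬X.
          branch 2.2.2 (add ¬¬X, ¬(Z → X)):
            ¬(Z → X): α-rule — add Z, ¬X.
            × closes — contains both X and ¬X.
2 branches closed, 2 open.
Each open branch fixes some atoms; the unmentioned ones are free. Counting distinct full assignments: branch {Y=F} (X, Z) contributes 4 new; branch {X=F, Y=T} (Z) contributes 2 new. Total: 6.

6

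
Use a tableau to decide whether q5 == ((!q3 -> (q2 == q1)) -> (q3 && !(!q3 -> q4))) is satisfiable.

Initial set: {(q5 == ((!q3 -> (q2 == q1)) -> (q3 && !(!q3 -> q4))))}.
(q5 == ((!q3 -> (q2 == q1)) -> (q3 && !(!q3 -> q4)))): β-rule — branch into q5, ((!q3 -> (q2 == q1)) -> (q3 && !(!q3 -> q4)))  //  !q5, !((!q3 -> (q2 == q1)) -> (q3 && !(!q3 -> q4))).
  branch 1 (add q5, ((!q3 -> (q2 == q1)) -> (q3 && !(!q3 -> q4)))):
    ((!q3 -> (q2 == q1)) -> (q3 && !(!q3 -> q4))): β-rule — branch into !(!q3 -> (q2 == q1))  //  (q3 && !(!q3 -> q4)).
      branch 1.1 (add !(!q3 -> (q2 == q1))):
        !(!q3 -> (q2 == q1)): α-rule — add !q3, !(q2 == q1).
        !(q2 == q1): β-rule — branch into q2, !q1  //  !q2, q1.
          branch 1.1.1 (add q2, !q1):
            ○ open, literals {q1=0, q2=1, q3=0, q5=1}.
          branch 1.1.2 (add !q2, q1):
            ○ open, literals {q1=1, q2=0, q3=0, q5=1}.
      branch 1.2 (add (q3 && !(!q3 -> q4))):
        (q3 && !(!q3 -> q4)): α-rule — add q3, !(!q3 -> q4).
        !(!q3 -> q4): α-rule — add !q3, !q4.
        × closes — contains both q3 and !q3.
  branch 2 (add !q5, !((!q3 -> (q2 == q1)) -> (q3 && !(!q3 -> q4)))):
    !((!q3 -> (q2 == q1)) -> (q3 && !(!q3 -> q4))): α-rule — add (!q3 -> (q2 == q1)), !(q3 && !(!q3 -> q4)).
    (!q3 -> (q2 == q1)): β-rule — branch into !!q3  //  (q2 == q1).
      branch 2.1 (add !!q3):
        !(q3 && !(!q3 -> q4)): β-rule — branch into !q3  //  !!(!q3 -> q4).
          branch 2.1.1 (add !q3):
            × closes — contains both q3 and !q3.
          branch 2.1.2 (add !!(!q3 -> q4)):
            !!(!q3 -> q4): β-rule — branch into !!q3  //  q4.
              branch 2.1.2.1 (add !!q3):
                ○ open, literals {q3=1, q5=0}.
              branch 2.1.2.2 (add q4):
                ○ open, literals {q3=1, q4=1, q5=0}.
      branch 2.2 (add (q2 == q1)):
        !(q3 && !(!q3 -> q4)): β-rule — branch into !q3  //  !!(!q3 -> q4).
          branch 2.2.1 (add !q3):
            (q2 == q1): β-rule — branch into q2, q1  //  !q2, !q1.
              branch 2.2.1.1 (add q2, q1):
                ○ open, literals {q1=1, q2=1, q3=0, q5=0}.
              branch 2.2.1.2 (add !q2, !q1):
                ○ open, literals {q1=0, q2=0, q3=0, q5=0}.
          branch 2.2.2 (add !!(!q3 -> q4)):
            (q2 == q1): β-rule — branch into q2, q1  //  !q2, !q1.
              branch 2.2.2.1 (add q2, q1):
                !!(!q3 -> q4): β-rule — branch into !!q3  //  q4.
                  branch 2.2.2.1.1 (add !!q3):
                    ○ open, literals {q1=1, q2=1, q3=1, q5=0}.
                  branch 2.2.2.1.2 (add q4):
                    ○ open, literals {q1=1, q2=1, q4=1, q5=0}.
              branch 2.2.2.2 (add !q2, !q1):
                !!(!q3 -> q4): β-rule — branch into !!q3  //  q4.
                  branch 2.2.2.2.1 (add !!q3):
                    ○ open, literals {q1=0, q2=0, q3=1, q5=0}.
                  branch 2.2.2.2.2 (add q4):
                    ○ open, literals {q1=0, q2=0, q4=1, q5=0}.
2 branches closed, 10 open.
An open branch gives a satisfying assignment: q1=0, q2=1, q3=0, q5=1.

Satisfiable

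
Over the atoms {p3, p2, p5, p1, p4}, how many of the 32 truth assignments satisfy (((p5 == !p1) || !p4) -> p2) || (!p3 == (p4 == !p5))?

26

Initial set: {((((p5 == !p1) || !p4) -> p2) || (!p3 == (p4 == !p5)))}.
((((p5 == !p1) || !p4) -> p2) || (!p3 == (p4 == !p5))): β-rule — branch into (((p5 == !p1) || !p4) -> p2)  //  (!p3 == (p4 == !p5)).
  branch 1 (add (((p5 == !p1) || !p4) -> p2)):
    (((p5 == !p1) || !p4) -> p2): β-rule — branch into !((p5 == !p1) || !p4)  //  p2.
      branch 1.1 (add !((p5 == !p1) || !p4)):
        !((p5 == !p1) || !p4): α-rule — add !(p5 == !p1), !!p4.
        !(p5 == !p1): β-rule — branch into p5, !!p1  //  !p5, !p1.
          branch 1.1.1 (add p5, !!p1):
            ○ open, literals {p1=1, p4=1, p5=1}.
          branch 1.1.2 (add !p5, !p1):
            ○ open, literals {p1=0, p4=1, p5=0}.
      branch 1.2 (add p2):
        ○ open, literals {p2=1}.
  branch 2 (add (!p3 == (p4 == !p5))):
    (!p3 == (p4 == !p5)): β-rule — branch into !p3, (p4 == !p5)  //  !!p3, !(p4 == !p5).
      branch 2.1 (add !p3, (p4 == !p5)):
        (p4 == !p5): β-rule — branch into p4, !p5  //  !p4, !!p5.
          branch 2.1.1 (add p4, !p5):
            ○ open, literals {p3=0, p4=1, p5=0}.
          branch 2.1.2 (add !p4, !!p5):
            ○ open, literals {p3=0, p4=0, p5=1}.
      branch 2.2 (add !!p3, !(p4 == !p5)):
        !(p4 == !p5): β-rule — branch into p4, !!p5  //  !p4, !p5.
          branch 2.2.1 (add p4, !!p5):
            ○ open, literals {p3=1, p4=1, p5=1}.
          branch 2.2.2 (add !p4, !p5):
            ○ open, literals {p3=1, p4=0, p5=0}.
0 branches closed, 7 open.
Each open branch fixes some atoms; the unmentioned ones are free. Counting distinct full assignments: branch {p1=1, p4=1, p5=1} (p3, p2) contributes 4 new; branch {p1=0, p4=1, p5=0} (p3, p2) contributes 4 new; branch {p2=1} (p3, p5, p1, p4) contributes 12 new; branch {p3=0, p4=1, p5=0} (p2, p1) contributes 1 new; branch {p3=0, p4=0, p5=1} (p2, p1) contributes 2 new; branch {p3=1, p4=1, p5=1} (p2, p1) contributes 1 new; branch {p3=1, p4=0, p5=0} (p2, p1) contributes 2 new. Total: 26.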